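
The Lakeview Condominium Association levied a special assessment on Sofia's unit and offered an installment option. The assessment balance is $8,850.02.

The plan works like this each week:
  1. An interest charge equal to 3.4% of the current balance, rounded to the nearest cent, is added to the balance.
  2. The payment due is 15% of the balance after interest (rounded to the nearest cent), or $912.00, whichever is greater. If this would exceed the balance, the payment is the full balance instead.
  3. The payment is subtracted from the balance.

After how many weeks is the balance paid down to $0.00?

# | Opening | Interest | Payment | End bal
1 | $8,850.02 | $300.90 | $1,372.64 | $7,778.28
2 | $7,778.28 | $264.46 | $1,206.41 | $6,836.33
3 | $6,836.33 | $232.44 | $1,060.32 | $6,008.45
4 | $6,008.45 | $204.29 | $931.91 | $5,280.83
5 | $5,280.83 | $179.55 | $912.00 | $4,548.38
6 | $4,548.38 | $154.64 | $912.00 | $3,791.02
7 | $3,791.02 | $128.89 | $912.00 | $3,007.91
8 | $3,007.91 | $102.27 | $912.00 | $2,198.18
9 | $2,198.18 | $74.74 | $912.00 | $1,360.92
10 | $1,360.92 | $46.27 | $912.00 | $495.19
11 | $495.19 | $16.84 | $512.03 | $0.00
Balance reaches $0.00 in week 11.

11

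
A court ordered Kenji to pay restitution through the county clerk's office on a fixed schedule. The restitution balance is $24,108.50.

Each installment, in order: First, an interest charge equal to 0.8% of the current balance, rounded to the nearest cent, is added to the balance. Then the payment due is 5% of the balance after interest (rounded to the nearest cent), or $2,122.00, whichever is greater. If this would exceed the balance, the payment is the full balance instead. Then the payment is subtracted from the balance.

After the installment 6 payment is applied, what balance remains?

Installment 1: $24,108.50 +$192.87 interest = $24,301.37; pay $2,122.00 → $22,179.37
Installment 2: $22,179.37 +$177.43 interest = $22,356.80; pay $2,122.00 → $20,234.80
Installment 3: $20,234.80 +$161.88 interest = $20,396.68; pay $2,122.00 → $18,274.68
Installment 4: $18,274.68 +$146.20 interest = $18,420.88; pay $2,122.00 → $16,298.88
Installment 5: $16,298.88 +$130.39 interest = $16,429.27; pay $2,122.00 → $14,307.27
Installment 6: $14,307.27 +$114.46 interest = $14,421.73; pay $2,122.00 → $12,299.73

$12,299.73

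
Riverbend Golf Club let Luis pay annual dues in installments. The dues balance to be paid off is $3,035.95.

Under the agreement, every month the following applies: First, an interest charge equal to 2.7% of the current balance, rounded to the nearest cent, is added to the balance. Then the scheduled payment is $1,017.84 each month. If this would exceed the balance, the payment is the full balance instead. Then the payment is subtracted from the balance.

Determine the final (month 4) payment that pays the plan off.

$155.95

Month 1: opening $3,035.95; interest $81.97 → $3,117.92; payment $1,017.84; balance $2,100.08
Month 2: opening $2,100.08; interest $56.70 → $2,156.78; payment $1,017.84; balance $1,138.94
Month 3: opening $1,138.94; interest $30.75 → $1,169.69; payment $1,017.84; balance $151.85
Month 4: opening $151.85; interest $4.10 → $155.95; payment $155.95; balance $0.00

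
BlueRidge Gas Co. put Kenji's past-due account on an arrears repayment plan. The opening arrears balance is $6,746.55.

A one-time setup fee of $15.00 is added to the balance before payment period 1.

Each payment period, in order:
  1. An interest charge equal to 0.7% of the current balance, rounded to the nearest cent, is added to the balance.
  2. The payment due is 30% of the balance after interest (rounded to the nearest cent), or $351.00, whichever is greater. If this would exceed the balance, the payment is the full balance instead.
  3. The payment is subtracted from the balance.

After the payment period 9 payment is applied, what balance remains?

Payment period 1: $6,761.55 +$47.33 interest = $6,808.88; pay $2,042.66 → $4,766.22
Payment period 2: $4,766.22 +$33.36 interest = $4,799.58; pay $1,439.87 → $3,359.71
Payment period 3: $3,359.71 +$23.52 interest = $3,383.23; pay $1,014.97 → $2,368.26
Payment period 4: $2,368.26 +$16.58 interest = $2,384.84; pay $715.45 → $1,669.39
Payment period 5: $1,669.39 +$11.69 interest = $1,681.08; pay $504.32 → $1,176.76
Payment period 6: $1,176.76 +$8.24 interest = $1,185.00; pay $355.50 → $829.50
Payment period 7: $829.50 +$5.81 interest = $835.31; pay $351.00 → $484.31
Payment period 8: $484.31 +$3.39 interest = $487.70; pay $351.00 → $136.70
Payment period 9: $136.70 +$0.96 interest = $137.66; pay $137.66 → $0.00

$0.00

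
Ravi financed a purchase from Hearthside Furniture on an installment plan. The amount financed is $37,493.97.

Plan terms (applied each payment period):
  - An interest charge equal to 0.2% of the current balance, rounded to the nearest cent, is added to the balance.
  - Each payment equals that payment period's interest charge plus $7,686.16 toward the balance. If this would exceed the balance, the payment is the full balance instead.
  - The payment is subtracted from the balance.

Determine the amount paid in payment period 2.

$7,745.78

Payment period 1: opening $37,493.97; interest $74.99 → $37,568.96; payment $7,761.15; balance $29,807.81
Payment period 2: opening $29,807.81; interest $59.62 → $29,867.43; payment $7,745.78; balance $22,121.65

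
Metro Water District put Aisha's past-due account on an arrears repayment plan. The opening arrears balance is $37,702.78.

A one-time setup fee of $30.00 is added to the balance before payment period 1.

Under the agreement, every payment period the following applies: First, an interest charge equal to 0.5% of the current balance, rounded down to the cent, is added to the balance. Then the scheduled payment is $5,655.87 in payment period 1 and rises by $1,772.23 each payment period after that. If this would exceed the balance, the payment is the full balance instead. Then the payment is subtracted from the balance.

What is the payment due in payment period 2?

Payment period 1: opening $37,732.78; interest $188.66 → $37,921.44; payment $5,655.87; balance $32,265.57
Payment period 2: opening $32,265.57; interest $161.32 → $32,426.89; payment $7,428.10; balance $24,998.79

$7,428.10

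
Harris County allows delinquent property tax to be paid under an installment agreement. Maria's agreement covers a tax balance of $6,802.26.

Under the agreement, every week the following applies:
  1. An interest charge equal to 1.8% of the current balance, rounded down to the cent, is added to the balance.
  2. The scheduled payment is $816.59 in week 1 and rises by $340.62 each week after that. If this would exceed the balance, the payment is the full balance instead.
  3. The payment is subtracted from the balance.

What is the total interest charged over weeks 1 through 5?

$423.10

Week 1: opening $6,802.26; interest $122.44 → $6,924.70; payment $816.59; balance $6,108.11
Week 2: opening $6,108.11; interest $109.94 → $6,218.05; payment $1,157.21; balance $5,060.84
Week 3: opening $5,060.84; interest $91.09 → $5,151.93; payment $1,497.83; balance $3,654.10
Week 4: opening $3,654.10; interest $65.77 → $3,719.87; payment $1,838.45; balance $1,881.42
Week 5: opening $1,881.42; interest $33.86 → $1,915.28; payment $1,915.28; balance $0.00
Total interest: $122.44 + $109.94 + $91.09 + $65.77 + $33.86 = $423.10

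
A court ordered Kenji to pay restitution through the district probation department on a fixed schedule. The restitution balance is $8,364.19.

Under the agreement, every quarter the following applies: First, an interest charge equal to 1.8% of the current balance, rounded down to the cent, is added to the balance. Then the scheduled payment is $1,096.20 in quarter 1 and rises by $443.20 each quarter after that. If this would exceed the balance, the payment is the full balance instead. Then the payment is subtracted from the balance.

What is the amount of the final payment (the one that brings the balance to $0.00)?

# | Opening | Interest | Payment | End bal
1 | $8,364.19 | $150.55 | $1,096.20 | $7,418.54
2 | $7,418.54 | $133.53 | $1,539.40 | $6,012.67
3 | $6,012.67 | $108.22 | $1,982.60 | $4,138.29
4 | $4,138.29 | $74.48 | $2,425.80 | $1,786.97
5 | $1,786.97 | $32.16 | $1,819.13 | $0.00

$1,819.13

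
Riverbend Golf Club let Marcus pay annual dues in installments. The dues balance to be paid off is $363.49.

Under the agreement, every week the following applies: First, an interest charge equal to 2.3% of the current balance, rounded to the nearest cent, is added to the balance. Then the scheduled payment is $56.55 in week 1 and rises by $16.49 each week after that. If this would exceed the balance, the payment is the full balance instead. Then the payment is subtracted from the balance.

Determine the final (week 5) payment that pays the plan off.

# | Opening | Interest | Payment | End bal
1 | $363.49 | $8.36 | $56.55 | $315.30
2 | $315.30 | $7.25 | $73.04 | $249.51
3 | $249.51 | $5.74 | $89.53 | $165.72
4 | $165.72 | $3.81 | $106.02 | $63.51
5 | $63.51 | $1.46 | $64.97 | $0.00

$64.97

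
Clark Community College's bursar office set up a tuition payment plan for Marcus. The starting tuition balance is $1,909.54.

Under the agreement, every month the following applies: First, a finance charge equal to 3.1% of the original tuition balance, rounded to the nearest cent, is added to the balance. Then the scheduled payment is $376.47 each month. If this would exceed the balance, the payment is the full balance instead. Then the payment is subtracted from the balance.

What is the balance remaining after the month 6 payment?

Month 1: $1,909.54 +$59.20 interest = $1,968.74; pay $376.47 → $1,592.27
Month 2: $1,592.27 +$59.20 interest = $1,651.47; pay $376.47 → $1,275.00
Month 3: $1,275.00 +$59.20 interest = $1,334.20; pay $376.47 → $957.73
Month 4: $957.73 +$59.20 interest = $1,016.93; pay $376.47 → $640.46
Month 5: $640.46 +$59.20 interest = $699.66; pay $376.47 → $323.19
Month 6: $323.19 +$59.20 interest = $382.39; pay $376.47 → $5.92

$5.92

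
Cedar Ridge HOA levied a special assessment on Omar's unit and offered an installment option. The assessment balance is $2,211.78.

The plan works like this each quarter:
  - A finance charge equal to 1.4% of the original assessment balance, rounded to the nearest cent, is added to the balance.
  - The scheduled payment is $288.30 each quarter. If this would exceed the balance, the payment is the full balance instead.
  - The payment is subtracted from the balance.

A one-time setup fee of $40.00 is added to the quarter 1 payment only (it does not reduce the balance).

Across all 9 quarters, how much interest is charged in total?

# | Opening | Interest | Payment | Fee | End bal
1 | $2,211.78 | $30.96 | $288.30 | $40.00 | $1,954.44
2 | $1,954.44 | $30.96 | $288.30 | — | $1,697.10
3 | $1,697.10 | $30.96 | $288.30 | — | $1,439.76
4 | $1,439.76 | $30.96 | $288.30 | — | $1,182.42
5 | $1,182.42 | $30.96 | $288.30 | — | $925.08
6 | $925.08 | $30.96 | $288.30 | — | $667.74
7 | $667.74 | $30.96 | $288.30 | — | $410.40
8 | $410.40 | $30.96 | $288.30 | — | $153.06
9 | $153.06 | $30.96 | $184.02 | — | $0.00
Total interest: $30.96 + $30.96 + $30.96 + $30.96 + $30.96 + $30.96 + $30.96 + $30.96 + $30.96 = $278.64

$278.64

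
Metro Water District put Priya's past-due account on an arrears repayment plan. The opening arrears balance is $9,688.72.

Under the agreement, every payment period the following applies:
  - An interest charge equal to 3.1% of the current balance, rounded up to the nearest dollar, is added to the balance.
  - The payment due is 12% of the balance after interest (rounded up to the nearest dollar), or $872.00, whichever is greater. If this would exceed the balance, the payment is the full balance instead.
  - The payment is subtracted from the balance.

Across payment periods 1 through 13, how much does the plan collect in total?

$11,769.72

Payment period 1: opening $9,688.72; interest $301.00 → $9,989.72; payment $1,199.00; balance $8,790.72
Payment period 2: opening $8,790.72; interest $273.00 → $9,063.72; payment $1,088.00; balance $7,975.72
Payment period 3: opening $7,975.72; interest $248.00 → $8,223.72; payment $987.00; balance $7,236.72
Payment period 4: opening $7,236.72; interest $225.00 → $7,461.72; payment $896.00; balance $6,565.72
Payment period 5: opening $6,565.72; interest $204.00 → $6,769.72; payment $872.00; balance $5,897.72
Payment period 6: opening $5,897.72; interest $183.00 → $6,080.72; payment $872.00; balance $5,208.72
Payment period 7: opening $5,208.72; interest $162.00 → $5,370.72; payment $872.00; balance $4,498.72
Payment period 8: opening $4,498.72; interest $140.00 → $4,638.72; payment $872.00; balance $3,766.72
Payment period 9: opening $3,766.72; interest $117.00 → $3,883.72; payment $872.00; balance $3,011.72
Payment period 10: opening $3,011.72; interest $94.00 → $3,105.72; payment $872.00; balance $2,233.72
Payment period 11: opening $2,233.72; interest $70.00 → $2,303.72; payment $872.00; balance $1,431.72
Payment period 12: opening $1,431.72; interest $45.00 → $1,476.72; payment $872.00; balance $604.72
Payment period 13: opening $604.72; interest $19.00 → $623.72; payment $623.72; balance $0.00
Total paid: $11,769.72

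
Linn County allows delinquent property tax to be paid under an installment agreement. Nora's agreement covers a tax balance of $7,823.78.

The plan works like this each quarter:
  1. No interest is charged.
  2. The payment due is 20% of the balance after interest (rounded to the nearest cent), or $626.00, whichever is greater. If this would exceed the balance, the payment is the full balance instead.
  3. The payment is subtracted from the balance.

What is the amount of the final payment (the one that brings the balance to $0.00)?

Quarter 1: opening $7,823.78; payment $1,564.76; balance $6,259.02
Quarter 2: opening $6,259.02; payment $1,251.80; balance $5,007.22
Quarter 3: opening $5,007.22; payment $1,001.44; balance $4,005.78
Quarter 4: opening $4,005.78; payment $801.16; balance $3,204.62
Quarter 5: opening $3,204.62; payment $640.92; balance $2,563.70
Quarter 6: opening $2,563.70; payment $626.00; balance $1,937.70
Quarter 7: opening $1,937.70; payment $626.00; balance $1,311.70
Quarter 8: opening $1,311.70; payment $626.00; balance $685.70
Quarter 9: opening $685.70; payment $626.00; balance $59.70
Quarter 10: opening $59.70; payment $59.70; balance $0.00

$59.70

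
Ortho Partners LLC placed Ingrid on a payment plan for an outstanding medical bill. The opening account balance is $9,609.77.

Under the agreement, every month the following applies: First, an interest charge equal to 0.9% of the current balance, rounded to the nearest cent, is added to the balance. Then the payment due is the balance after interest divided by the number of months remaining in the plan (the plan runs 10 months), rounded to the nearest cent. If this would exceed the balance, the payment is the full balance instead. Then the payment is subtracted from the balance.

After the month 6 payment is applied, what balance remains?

Month 1: opening $9,609.77; interest $86.49 → $9,696.26; payment $969.63; balance $8,726.63
Month 2: opening $8,726.63; interest $78.54 → $8,805.17; payment $978.35; balance $7,826.82
Month 3: opening $7,826.82; interest $70.44 → $7,897.26; payment $987.16; balance $6,910.10
Month 4: opening $6,910.10; interest $62.19 → $6,972.29; payment $996.04; balance $5,976.25
Month 5: opening $5,976.25; interest $53.79 → $6,030.04; payment $1,005.01; balance $5,025.03
Month 6: opening $5,025.03; interest $45.23 → $5,070.26; payment $1,014.05; balance $4,056.21

$4,056.21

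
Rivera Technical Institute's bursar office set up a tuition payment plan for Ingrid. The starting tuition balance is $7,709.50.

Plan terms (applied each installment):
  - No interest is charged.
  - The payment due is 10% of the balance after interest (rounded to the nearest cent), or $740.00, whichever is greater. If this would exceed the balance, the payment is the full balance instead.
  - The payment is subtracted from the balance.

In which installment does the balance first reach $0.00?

Installment 1: $7,709.50 − $770.95 → $6,938.55
Installment 2: $6,938.55 − $740.00 → $6,198.55
Installment 3: $6,198.55 − $740.00 → $5,458.55
Installment 4: $5,458.55 − $740.00 → $4,718.55
Installment 5: $4,718.55 − $740.00 → $3,978.55
Installment 6: $3,978.55 − $740.00 → $3,238.55
Installment 7: $3,238.55 − $740.00 → $2,498.55
Installment 8: $2,498.55 − $740.00 → $1,758.55
Installment 9: $1,758.55 − $740.00 → $1,018.55
Installment 10: $1,018.55 − $740.00 → $278.55
Installment 11: $278.55 − $278.55 → $0.00
Balance reaches $0.00 in installment 11.

11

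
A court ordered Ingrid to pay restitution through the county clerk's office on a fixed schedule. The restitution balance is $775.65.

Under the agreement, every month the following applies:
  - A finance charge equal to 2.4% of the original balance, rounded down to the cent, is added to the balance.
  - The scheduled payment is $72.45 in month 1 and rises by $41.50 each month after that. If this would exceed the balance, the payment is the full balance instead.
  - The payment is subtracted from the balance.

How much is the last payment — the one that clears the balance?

# | Opening | Interest | Payment | End bal
1 | $775.65 | $18.61 | $72.45 | $721.81
2 | $721.81 | $18.61 | $113.95 | $626.47
3 | $626.47 | $18.61 | $155.45 | $489.63
4 | $489.63 | $18.61 | $196.95 | $311.29
5 | $311.29 | $18.61 | $238.45 | $91.45
6 | $91.45 | $18.61 | $110.06 | $0.00

$110.06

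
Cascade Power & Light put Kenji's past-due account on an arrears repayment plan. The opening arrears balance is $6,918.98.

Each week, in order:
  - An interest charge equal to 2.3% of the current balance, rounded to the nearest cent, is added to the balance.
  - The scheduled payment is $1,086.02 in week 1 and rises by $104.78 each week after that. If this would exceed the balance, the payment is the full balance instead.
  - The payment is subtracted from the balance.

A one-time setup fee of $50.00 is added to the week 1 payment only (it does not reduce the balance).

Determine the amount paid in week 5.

$1,505.14

# | Opening | Interest | Payment | Fee | End bal
1 | $6,918.98 | $159.14 | $1,086.02 | $50.00 | $5,992.10
2 | $5,992.10 | $137.82 | $1,190.80 | — | $4,939.12
3 | $4,939.12 | $113.60 | $1,295.58 | — | $3,757.14
4 | $3,757.14 | $86.41 | $1,400.36 | — | $2,443.19
5 | $2,443.19 | $56.19 | $1,505.14 | — | $994.24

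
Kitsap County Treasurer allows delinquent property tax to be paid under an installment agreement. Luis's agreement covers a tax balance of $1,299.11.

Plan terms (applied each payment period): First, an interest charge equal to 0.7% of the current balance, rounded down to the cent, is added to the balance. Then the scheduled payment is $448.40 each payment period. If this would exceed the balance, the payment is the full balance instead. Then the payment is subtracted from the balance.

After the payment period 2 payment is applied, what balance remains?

$417.41

Payment period 1: opening $1,299.11; interest $9.09 → $1,308.20; payment $448.40; balance $859.80
Payment period 2: opening $859.80; interest $6.01 → $865.81; payment $448.40; balance $417.41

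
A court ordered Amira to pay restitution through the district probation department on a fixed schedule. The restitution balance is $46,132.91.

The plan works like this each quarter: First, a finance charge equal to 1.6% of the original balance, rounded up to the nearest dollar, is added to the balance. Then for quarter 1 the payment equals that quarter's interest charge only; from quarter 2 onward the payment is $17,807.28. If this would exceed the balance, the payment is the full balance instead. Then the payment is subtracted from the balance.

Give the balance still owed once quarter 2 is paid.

Quarter 1: opening $46,132.91; interest $739.00 → $46,871.91; payment $739.00; balance $46,132.91
Quarter 2: opening $46,132.91; interest $739.00 → $46,871.91; payment $17,807.28; balance $29,064.63

$29,064.63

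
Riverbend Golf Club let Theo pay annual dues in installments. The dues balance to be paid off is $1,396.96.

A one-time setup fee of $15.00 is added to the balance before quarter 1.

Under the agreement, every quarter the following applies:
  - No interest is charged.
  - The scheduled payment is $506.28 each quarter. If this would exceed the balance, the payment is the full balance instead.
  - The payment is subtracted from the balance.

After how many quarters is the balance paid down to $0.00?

Quarter 1: opening $1,411.96; payment $506.28; balance $905.68
Quarter 2: opening $905.68; payment $506.28; balance $399.40
Quarter 3: opening $399.40; payment $399.40; balance $0.00
Balance reaches $0.00 in quarter 3.

3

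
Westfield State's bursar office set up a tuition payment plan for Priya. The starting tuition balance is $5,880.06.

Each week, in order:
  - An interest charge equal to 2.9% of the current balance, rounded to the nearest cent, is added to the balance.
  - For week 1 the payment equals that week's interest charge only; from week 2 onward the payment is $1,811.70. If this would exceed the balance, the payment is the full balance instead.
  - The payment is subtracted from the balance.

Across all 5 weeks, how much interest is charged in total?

Week 1: $5,880.06 +$170.52 interest = $6,050.58; pay $170.52 → $5,880.06
Week 2: $5,880.06 +$170.52 interest = $6,050.58; pay $1,811.70 → $4,238.88
Week 3: $4,238.88 +$122.93 interest = $4,361.81; pay $1,811.70 → $2,550.11
Week 4: $2,550.11 +$73.95 interest = $2,624.06; pay $1,811.70 → $812.36
Week 5: $812.36 +$23.56 interest = $835.92; pay $835.92 → $0.00
Total interest: $170.52 + $170.52 + $122.93 + $73.95 + $23.56 = $561.48

$561.48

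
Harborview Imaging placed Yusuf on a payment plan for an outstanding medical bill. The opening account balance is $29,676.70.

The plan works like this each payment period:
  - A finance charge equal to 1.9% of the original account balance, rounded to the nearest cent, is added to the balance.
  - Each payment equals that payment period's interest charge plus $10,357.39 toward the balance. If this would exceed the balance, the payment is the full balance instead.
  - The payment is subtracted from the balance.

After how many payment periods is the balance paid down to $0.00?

Payment period 1: $29,676.70 +$563.86 interest = $30,240.56; pay $10,921.25 → $19,319.31
Payment period 2: $19,319.31 +$563.86 interest = $19,883.17; pay $10,921.25 → $8,961.92
Payment period 3: $8,961.92 +$563.86 interest = $9,525.78; pay $9,525.78 → $0.00
Balance reaches $0.00 in payment period 3.

3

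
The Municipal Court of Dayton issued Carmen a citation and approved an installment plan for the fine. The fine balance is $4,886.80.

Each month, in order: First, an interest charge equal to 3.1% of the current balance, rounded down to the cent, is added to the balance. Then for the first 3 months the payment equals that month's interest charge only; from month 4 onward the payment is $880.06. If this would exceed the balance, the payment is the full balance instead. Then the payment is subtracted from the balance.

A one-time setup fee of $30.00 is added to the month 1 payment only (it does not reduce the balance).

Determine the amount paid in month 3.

Month 1: $4,886.80 +$151.49 interest = $5,038.29; pay $151.49 (+ $30.00 fee) → $4,886.80
Month 2: $4,886.80 +$151.49 interest = $5,038.29; pay $151.49 → $4,886.80
Month 3: $4,886.80 +$151.49 interest = $5,038.29; pay $151.49 → $4,886.80

$151.49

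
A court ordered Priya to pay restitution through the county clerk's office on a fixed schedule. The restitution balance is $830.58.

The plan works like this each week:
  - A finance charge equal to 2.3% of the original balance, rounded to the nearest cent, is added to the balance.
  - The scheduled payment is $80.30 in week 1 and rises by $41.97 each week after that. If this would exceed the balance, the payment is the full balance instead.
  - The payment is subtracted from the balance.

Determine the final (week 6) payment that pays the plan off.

$123.98

# | Opening | Interest | Payment | End bal
1 | $830.58 | $19.10 | $80.30 | $769.38
2 | $769.38 | $19.10 | $122.27 | $666.21
3 | $666.21 | $19.10 | $164.24 | $521.07
4 | $521.07 | $19.10 | $206.21 | $333.96
5 | $333.96 | $19.10 | $248.18 | $104.88
6 | $104.88 | $19.10 | $123.98 | $0.00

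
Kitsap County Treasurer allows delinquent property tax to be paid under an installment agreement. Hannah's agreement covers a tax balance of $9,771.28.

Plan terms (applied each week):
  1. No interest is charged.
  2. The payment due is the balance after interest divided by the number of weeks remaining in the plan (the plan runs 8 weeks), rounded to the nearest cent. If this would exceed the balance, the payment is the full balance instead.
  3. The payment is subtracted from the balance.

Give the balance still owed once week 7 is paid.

$1,221.41

Week 1: $9,771.28 − $1,221.41 → $8,549.87
Week 2: $8,549.87 − $1,221.41 → $7,328.46
Week 3: $7,328.46 − $1,221.41 → $6,107.05
Week 4: $6,107.05 − $1,221.41 → $4,885.64
Week 5: $4,885.64 − $1,221.41 → $3,664.23
Week 6: $3,664.23 − $1,221.41 → $2,442.82
Week 7: $2,442.82 − $1,221.41 → $1,221.41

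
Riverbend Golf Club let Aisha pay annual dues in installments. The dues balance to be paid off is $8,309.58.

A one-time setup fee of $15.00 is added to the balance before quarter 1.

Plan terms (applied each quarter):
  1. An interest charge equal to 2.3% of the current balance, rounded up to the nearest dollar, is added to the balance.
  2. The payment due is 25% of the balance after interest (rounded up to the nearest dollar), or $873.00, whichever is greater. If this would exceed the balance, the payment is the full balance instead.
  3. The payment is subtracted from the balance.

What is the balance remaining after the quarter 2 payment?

$4,899.58

# | Opening | Interest | Payment | End bal
1 | $8,324.58 | $192.00 | $2,130.00 | $6,386.58
2 | $6,386.58 | $147.00 | $1,634.00 | $4,899.58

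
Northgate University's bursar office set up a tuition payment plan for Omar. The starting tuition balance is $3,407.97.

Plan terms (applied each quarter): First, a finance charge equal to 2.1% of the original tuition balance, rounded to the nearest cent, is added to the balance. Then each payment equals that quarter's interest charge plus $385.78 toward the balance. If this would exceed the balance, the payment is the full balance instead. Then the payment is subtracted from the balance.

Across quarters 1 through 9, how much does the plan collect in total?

$4,052.10

Quarter 1: opening $3,407.97; interest $71.57 → $3,479.54; payment $457.35; balance $3,022.19
Quarter 2: opening $3,022.19; interest $71.57 → $3,093.76; payment $457.35; balance $2,636.41
Quarter 3: opening $2,636.41; interest $71.57 → $2,707.98; payment $457.35; balance $2,250.63
Quarter 4: opening $2,250.63; interest $71.57 → $2,322.20; payment $457.35; balance $1,864.85
Quarter 5: opening $1,864.85; interest $71.57 → $1,936.42; payment $457.35; balance $1,479.07
Quarter 6: opening $1,479.07; interest $71.57 → $1,550.64; payment $457.35; balance $1,093.29
Quarter 7: opening $1,093.29; interest $71.57 → $1,164.86; payment $457.35; balance $707.51
Quarter 8: opening $707.51; interest $71.57 → $779.08; payment $457.35; balance $321.73
Quarter 9: opening $321.73; interest $71.57 → $393.30; payment $393.30; balance $0.00
Total paid: $4,052.10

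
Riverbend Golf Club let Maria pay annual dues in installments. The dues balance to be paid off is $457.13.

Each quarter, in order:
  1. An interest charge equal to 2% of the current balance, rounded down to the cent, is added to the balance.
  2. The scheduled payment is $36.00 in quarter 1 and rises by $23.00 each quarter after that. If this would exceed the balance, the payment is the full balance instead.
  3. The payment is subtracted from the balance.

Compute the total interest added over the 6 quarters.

Quarter 1: opening $457.13; interest $9.14 → $466.27; payment $36.00; balance $430.27
Quarter 2: opening $430.27; interest $8.60 → $438.87; payment $59.00; balance $379.87
Quarter 3: opening $379.87; interest $7.59 → $387.46; payment $82.00; balance $305.46
Quarter 4: opening $305.46; interest $6.10 → $311.56; payment $105.00; balance $206.56
Quarter 5: opening $206.56; interest $4.13 → $210.69; payment $128.00; balance $82.69
Quarter 6: opening $82.69; interest $1.65 → $84.34; payment $84.34; balance $0.00
Total interest: $9.14 + $8.60 + $7.59 + $6.10 + $4.13 + $1.65 = $37.21

$37.21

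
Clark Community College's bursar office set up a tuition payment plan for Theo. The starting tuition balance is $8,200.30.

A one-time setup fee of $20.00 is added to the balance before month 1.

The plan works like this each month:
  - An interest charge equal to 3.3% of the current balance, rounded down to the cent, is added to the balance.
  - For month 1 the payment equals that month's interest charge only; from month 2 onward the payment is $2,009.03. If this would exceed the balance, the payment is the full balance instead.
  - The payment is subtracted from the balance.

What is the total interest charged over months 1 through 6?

Month 1: opening $8,220.30; interest $271.26 → $8,491.56; payment $271.26; balance $8,220.30
Month 2: opening $8,220.30; interest $271.26 → $8,491.56; payment $2,009.03; balance $6,482.53
Month 3: opening $6,482.53; interest $213.92 → $6,696.45; payment $2,009.03; balance $4,687.42
Month 4: opening $4,687.42; interest $154.68 → $4,842.10; payment $2,009.03; balance $2,833.07
Month 5: opening $2,833.07; interest $93.49 → $2,926.56; payment $2,009.03; balance $917.53
Month 6: opening $917.53; interest $30.27 → $947.80; payment $947.80; balance $0.00
Total interest: $271.26 + $271.26 + $213.92 + $154.68 + $93.49 + $30.27 = $1,034.88

$1,034.88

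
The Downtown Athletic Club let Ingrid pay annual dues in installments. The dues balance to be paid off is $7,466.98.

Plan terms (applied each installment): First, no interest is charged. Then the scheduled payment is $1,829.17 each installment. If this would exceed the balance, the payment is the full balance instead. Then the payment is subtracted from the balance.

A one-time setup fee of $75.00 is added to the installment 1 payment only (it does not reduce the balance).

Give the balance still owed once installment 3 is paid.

Installment 1: $7,466.98 − $1,829.17 (+ $75.00 fee) → $5,637.81
Installment 2: $5,637.81 − $1,829.17 → $3,808.64
Installment 3: $3,808.64 − $1,829.17 → $1,979.47

$1,979.47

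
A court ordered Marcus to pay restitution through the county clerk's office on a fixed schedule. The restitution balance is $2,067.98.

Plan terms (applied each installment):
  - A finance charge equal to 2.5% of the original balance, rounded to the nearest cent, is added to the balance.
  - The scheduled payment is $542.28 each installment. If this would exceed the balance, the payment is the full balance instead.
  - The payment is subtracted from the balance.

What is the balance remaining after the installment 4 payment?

$105.66

# | Opening | Interest | Payment | End bal
1 | $2,067.98 | $51.70 | $542.28 | $1,577.40
2 | $1,577.40 | $51.70 | $542.28 | $1,086.82
3 | $1,086.82 | $51.70 | $542.28 | $596.24
4 | $596.24 | $51.70 | $542.28 | $105.66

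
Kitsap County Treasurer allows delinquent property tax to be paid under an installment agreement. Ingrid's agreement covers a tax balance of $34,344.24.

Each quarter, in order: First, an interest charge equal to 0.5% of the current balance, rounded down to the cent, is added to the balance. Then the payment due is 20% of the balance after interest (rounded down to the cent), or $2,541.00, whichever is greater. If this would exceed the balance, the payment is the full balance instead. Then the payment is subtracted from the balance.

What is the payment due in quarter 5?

Quarter 1: opening $34,344.24; interest $171.72 → $34,515.96; payment $6,903.19; balance $27,612.77
Quarter 2: opening $27,612.77; interest $138.06 → $27,750.83; payment $5,550.16; balance $22,200.67
Quarter 3: opening $22,200.67; interest $111.00 → $22,311.67; payment $4,462.33; balance $17,849.34
Quarter 4: opening $17,849.34; interest $89.24 → $17,938.58; payment $3,587.71; balance $14,350.87
Quarter 5: opening $14,350.87; interest $71.75 → $14,422.62; payment $2,884.52; balance $11,538.10

$2,884.52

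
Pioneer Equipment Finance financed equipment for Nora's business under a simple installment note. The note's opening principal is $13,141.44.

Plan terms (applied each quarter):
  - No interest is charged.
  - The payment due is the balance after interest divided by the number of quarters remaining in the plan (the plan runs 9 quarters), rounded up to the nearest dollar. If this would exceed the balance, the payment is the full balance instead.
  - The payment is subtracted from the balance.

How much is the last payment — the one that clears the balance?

# | Opening | Payment | End bal
1 | $13,141.44 | $1,461.00 | $11,680.44
2 | $11,680.44 | $1,461.00 | $10,219.44
3 | $10,219.44 | $1,460.00 | $8,759.44
4 | $8,759.44 | $1,460.00 | $7,299.44
5 | $7,299.44 | $1,460.00 | $5,839.44
6 | $5,839.44 | $1,460.00 | $4,379.44
7 | $4,379.44 | $1,460.00 | $2,919.44
8 | $2,919.44 | $1,460.00 | $1,459.44
9 | $1,459.44 | $1,459.44 | $0.00

$1,459.44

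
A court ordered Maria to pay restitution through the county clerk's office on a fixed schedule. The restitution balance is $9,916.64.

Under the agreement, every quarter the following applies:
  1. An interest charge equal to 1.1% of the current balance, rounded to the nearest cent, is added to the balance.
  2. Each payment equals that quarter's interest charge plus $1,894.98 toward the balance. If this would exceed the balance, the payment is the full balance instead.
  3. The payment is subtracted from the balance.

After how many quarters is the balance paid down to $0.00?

6

Quarter 1: $9,916.64 +$109.08 interest = $10,025.72; pay $2,004.06 → $8,021.66
Quarter 2: $8,021.66 +$88.24 interest = $8,109.90; pay $1,983.22 → $6,126.68
Quarter 3: $6,126.68 +$67.39 interest = $6,194.07; pay $1,962.37 → $4,231.70
Quarter 4: $4,231.70 +$46.55 interest = $4,278.25; pay $1,941.53 → $2,336.72
Quarter 5: $2,336.72 +$25.70 interest = $2,362.42; pay $1,920.68 → $441.74
Quarter 6: $441.74 +$4.86 interest = $446.60; pay $446.60 → $0.00
Balance reaches $0.00 in quarter 6.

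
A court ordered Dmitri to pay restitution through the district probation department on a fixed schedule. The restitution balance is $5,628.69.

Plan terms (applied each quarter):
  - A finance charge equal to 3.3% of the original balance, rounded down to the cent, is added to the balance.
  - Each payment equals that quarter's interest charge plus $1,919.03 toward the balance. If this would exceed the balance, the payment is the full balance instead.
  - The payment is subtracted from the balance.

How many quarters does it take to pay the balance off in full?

3

Quarter 1: opening $5,628.69; interest $185.74 → $5,814.43; payment $2,104.77; balance $3,709.66
Quarter 2: opening $3,709.66; interest $185.74 → $3,895.40; payment $2,104.77; balance $1,790.63
Quarter 3: opening $1,790.63; interest $185.74 → $1,976.37; payment $1,976.37; balance $0.00
Balance reaches $0.00 in quarter 3.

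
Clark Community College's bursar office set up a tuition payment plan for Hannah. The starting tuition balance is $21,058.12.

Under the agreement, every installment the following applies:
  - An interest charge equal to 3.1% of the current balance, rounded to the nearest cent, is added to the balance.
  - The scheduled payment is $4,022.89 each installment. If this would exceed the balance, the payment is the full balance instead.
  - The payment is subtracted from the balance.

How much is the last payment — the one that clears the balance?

$3,227.09

Installment 1: opening $21,058.12; interest $652.80 → $21,710.92; payment $4,022.89; balance $17,688.03
Installment 2: opening $17,688.03; interest $548.33 → $18,236.36; payment $4,022.89; balance $14,213.47
Installment 3: opening $14,213.47; interest $440.62 → $14,654.09; payment $4,022.89; balance $10,631.20
Installment 4: opening $10,631.20; interest $329.57 → $10,960.77; payment $4,022.89; balance $6,937.88
Installment 5: opening $6,937.88; interest $215.07 → $7,152.95; payment $4,022.89; balance $3,130.06
Installment 6: opening $3,130.06; interest $97.03 → $3,227.09; payment $3,227.09; balance $0.00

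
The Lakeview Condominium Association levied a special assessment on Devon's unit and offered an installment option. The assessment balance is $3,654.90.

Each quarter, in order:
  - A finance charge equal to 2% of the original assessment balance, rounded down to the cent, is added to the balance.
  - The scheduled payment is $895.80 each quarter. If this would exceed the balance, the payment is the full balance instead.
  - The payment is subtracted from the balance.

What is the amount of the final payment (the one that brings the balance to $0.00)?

# | Opening | Interest | Payment | End bal
1 | $3,654.90 | $73.09 | $895.80 | $2,832.19
2 | $2,832.19 | $73.09 | $895.80 | $2,009.48
3 | $2,009.48 | $73.09 | $895.80 | $1,186.77
4 | $1,186.77 | $73.09 | $895.80 | $364.06
5 | $364.06 | $73.09 | $437.15 | $0.00

$437.15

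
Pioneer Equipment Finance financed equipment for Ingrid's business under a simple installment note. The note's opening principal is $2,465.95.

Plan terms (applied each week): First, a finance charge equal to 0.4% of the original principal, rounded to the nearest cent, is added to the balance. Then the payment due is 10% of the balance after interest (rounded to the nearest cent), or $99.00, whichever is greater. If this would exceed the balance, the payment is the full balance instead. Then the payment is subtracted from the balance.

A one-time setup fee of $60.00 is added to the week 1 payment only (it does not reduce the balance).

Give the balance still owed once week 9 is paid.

# | Opening | Interest | Payment | Fee | End bal
1 | $2,465.95 | $9.86 | $247.58 | $60.00 | $2,228.23
2 | $2,228.23 | $9.86 | $223.81 | — | $2,014.28
3 | $2,014.28 | $9.86 | $202.41 | — | $1,821.73
4 | $1,821.73 | $9.86 | $183.16 | — | $1,648.43
5 | $1,648.43 | $9.86 | $165.83 | — | $1,492.46
6 | $1,492.46 | $9.86 | $150.23 | — | $1,352.09
7 | $1,352.09 | $9.86 | $136.20 | — | $1,225.75
8 | $1,225.75 | $9.86 | $123.56 | — | $1,112.05
9 | $1,112.05 | $9.86 | $112.19 | — | $1,009.72

$1,009.72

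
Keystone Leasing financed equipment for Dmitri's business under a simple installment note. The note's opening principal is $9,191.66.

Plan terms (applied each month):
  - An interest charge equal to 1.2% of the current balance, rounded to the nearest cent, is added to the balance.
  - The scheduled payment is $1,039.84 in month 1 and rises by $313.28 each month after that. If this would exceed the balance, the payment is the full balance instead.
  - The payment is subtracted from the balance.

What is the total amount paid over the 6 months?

Month 1: $9,191.66 +$110.30 interest = $9,301.96; pay $1,039.84 → $8,262.12
Month 2: $8,262.12 +$99.15 interest = $8,361.27; pay $1,353.12 → $7,008.15
Month 3: $7,008.15 +$84.10 interest = $7,092.25; pay $1,666.40 → $5,425.85
Month 4: $5,425.85 +$65.11 interest = $5,490.96; pay $1,979.68 → $3,511.28
Month 5: $3,511.28 +$42.14 interest = $3,553.42; pay $2,292.96 → $1,260.46
Month 6: $1,260.46 +$15.13 interest = $1,275.59; pay $1,275.59 → $0.00
Total paid: $9,607.59

$9,607.59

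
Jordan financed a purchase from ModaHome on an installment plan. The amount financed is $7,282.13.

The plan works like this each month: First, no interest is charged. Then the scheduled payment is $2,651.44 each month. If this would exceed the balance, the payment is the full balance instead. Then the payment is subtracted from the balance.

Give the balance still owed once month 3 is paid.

Month 1: $7,282.13 − $2,651.44 → $4,630.69
Month 2: $4,630.69 − $2,651.44 → $1,979.25
Month 3: $1,979.25 − $1,979.25 → $0.00

$0.00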